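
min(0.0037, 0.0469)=0.0037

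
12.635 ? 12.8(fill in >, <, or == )<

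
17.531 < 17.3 False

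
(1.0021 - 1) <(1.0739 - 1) True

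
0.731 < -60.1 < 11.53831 False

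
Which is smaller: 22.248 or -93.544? -93.544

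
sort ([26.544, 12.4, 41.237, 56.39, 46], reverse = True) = [56.39, 46, 41.237, 26.544, 12.4]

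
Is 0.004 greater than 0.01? No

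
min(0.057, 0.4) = 0.057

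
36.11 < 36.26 True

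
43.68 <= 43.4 False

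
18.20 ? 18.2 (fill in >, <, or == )==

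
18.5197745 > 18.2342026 True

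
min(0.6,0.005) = 0.005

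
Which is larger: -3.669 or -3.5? -3.5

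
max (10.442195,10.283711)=10.442195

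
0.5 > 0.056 True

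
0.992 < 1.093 True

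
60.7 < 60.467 False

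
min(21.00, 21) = 21.00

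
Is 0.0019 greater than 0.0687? No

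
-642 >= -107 False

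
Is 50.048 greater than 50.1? No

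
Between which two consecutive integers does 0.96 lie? 0 and 1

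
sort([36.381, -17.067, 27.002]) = [-17.067, 27.002, 36.381]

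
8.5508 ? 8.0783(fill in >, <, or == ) >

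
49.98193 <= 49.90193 False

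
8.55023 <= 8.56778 True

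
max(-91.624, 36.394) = 36.394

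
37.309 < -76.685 False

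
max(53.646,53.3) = 53.646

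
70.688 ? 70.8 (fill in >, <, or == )<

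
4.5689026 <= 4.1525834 False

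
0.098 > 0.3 False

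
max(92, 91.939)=92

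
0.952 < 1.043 True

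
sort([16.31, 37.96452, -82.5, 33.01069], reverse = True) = [37.96452, 33.01069, 16.31, -82.5]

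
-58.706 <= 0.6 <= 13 True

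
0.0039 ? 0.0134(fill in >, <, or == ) <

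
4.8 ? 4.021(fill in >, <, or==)>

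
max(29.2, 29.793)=29.793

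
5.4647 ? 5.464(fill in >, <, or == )>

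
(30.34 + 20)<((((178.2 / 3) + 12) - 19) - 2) True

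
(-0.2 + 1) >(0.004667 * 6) True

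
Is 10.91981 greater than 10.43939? Yes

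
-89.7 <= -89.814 False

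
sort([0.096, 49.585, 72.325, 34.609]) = [0.096, 34.609, 49.585, 72.325]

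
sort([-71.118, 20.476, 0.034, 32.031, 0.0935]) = [-71.118, 0.034, 0.0935, 20.476, 32.031]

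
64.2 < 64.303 True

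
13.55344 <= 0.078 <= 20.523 False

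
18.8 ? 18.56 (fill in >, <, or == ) >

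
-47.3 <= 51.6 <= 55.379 True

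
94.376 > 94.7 False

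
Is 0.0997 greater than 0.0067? Yes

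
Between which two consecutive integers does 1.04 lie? 1 and 2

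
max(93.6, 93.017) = 93.6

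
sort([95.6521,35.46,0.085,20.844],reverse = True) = [95.6521,35.46,20.844,0.085]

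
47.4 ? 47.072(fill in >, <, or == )>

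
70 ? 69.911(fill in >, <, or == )>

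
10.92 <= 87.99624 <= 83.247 False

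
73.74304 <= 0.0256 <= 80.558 False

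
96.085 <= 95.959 False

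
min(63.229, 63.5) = 63.229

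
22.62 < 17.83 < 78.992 False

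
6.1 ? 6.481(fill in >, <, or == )<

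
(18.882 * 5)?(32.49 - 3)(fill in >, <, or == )>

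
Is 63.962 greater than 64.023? No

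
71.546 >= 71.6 False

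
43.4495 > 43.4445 True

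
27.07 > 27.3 False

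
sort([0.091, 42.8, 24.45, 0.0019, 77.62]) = [0.0019, 0.091, 24.45, 42.8, 77.62]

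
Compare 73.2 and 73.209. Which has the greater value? 73.209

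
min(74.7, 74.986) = 74.7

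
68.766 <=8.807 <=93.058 False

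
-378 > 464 False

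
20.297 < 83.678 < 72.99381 False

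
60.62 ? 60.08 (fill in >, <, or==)>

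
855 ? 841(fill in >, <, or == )>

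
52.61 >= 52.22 True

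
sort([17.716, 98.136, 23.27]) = [17.716, 23.27, 98.136]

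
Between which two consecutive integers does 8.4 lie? 8 and 9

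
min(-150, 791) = -150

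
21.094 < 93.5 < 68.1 False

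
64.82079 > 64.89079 False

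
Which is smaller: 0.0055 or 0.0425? 0.0055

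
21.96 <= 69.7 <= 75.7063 True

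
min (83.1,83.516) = 83.1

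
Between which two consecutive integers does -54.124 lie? -55 and -54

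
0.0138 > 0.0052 True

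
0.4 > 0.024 True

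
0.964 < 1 True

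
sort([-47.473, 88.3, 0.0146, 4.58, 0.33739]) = [-47.473, 0.0146, 0.33739, 4.58, 88.3]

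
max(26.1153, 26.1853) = 26.1853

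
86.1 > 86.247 False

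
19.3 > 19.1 True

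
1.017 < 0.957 False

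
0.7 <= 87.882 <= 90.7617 True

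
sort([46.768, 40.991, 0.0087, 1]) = [0.0087, 1, 40.991, 46.768]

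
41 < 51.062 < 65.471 True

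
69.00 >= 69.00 True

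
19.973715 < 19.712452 False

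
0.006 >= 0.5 False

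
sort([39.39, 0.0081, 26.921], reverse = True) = [39.39, 26.921, 0.0081]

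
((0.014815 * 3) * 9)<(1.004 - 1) False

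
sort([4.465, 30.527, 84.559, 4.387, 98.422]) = [4.387, 4.465, 30.527, 84.559, 98.422]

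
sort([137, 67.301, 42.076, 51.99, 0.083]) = [0.083, 42.076, 51.99, 67.301, 137]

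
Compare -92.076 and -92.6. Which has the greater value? -92.076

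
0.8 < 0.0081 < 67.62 False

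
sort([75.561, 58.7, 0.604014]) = [0.604014, 58.7, 75.561]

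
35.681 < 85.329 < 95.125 True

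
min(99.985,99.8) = 99.8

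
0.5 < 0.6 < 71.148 True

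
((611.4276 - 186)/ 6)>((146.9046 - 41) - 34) False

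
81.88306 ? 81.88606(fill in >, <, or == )<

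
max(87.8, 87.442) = 87.8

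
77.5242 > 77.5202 True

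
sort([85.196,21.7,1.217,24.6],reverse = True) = [85.196,24.6,21.7,1.217]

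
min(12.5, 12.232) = 12.232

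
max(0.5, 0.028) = 0.5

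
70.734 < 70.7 False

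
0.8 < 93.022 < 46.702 False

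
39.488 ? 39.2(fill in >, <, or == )>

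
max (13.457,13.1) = 13.457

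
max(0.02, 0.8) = 0.8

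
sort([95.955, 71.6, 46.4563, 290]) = [46.4563, 71.6, 95.955, 290]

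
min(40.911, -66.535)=-66.535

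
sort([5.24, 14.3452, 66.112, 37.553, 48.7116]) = [5.24, 14.3452, 37.553, 48.7116, 66.112]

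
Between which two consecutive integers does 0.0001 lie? 0 and 1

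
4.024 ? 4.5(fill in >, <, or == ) <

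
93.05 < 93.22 True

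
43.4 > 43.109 True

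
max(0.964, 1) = 1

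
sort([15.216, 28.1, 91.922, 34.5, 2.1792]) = [2.1792, 15.216, 28.1, 34.5, 91.922]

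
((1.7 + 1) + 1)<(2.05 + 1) False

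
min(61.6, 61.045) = 61.045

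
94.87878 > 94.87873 True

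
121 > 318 False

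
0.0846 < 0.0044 False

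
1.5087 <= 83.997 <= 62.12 False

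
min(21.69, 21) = 21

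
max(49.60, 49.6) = 49.6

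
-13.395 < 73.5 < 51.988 False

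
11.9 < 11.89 False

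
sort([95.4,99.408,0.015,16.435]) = [0.015,16.435,95.4,99.408]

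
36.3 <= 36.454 True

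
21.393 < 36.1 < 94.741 True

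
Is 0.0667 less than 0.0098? No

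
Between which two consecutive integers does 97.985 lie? 97 and 98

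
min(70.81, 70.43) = 70.43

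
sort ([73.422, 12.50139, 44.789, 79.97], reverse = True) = [79.97, 73.422, 44.789, 12.50139]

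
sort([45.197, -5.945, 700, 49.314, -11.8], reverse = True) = [700, 49.314, 45.197, -5.945, -11.8]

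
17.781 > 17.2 True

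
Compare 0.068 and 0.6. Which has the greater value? 0.6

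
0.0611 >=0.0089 True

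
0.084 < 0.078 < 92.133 False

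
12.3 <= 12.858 True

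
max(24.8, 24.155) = 24.8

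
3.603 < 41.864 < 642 True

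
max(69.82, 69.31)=69.82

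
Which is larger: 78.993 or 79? 79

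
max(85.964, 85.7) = 85.964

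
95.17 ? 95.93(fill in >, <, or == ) <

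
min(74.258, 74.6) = 74.258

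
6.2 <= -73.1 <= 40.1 False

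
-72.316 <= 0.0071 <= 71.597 True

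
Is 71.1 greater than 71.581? No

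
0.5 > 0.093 True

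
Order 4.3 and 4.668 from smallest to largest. 4.3, 4.668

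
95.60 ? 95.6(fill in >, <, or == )==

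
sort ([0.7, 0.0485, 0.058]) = [0.0485, 0.058, 0.7]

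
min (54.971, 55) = 54.971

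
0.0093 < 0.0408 True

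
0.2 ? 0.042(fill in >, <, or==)>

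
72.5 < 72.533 True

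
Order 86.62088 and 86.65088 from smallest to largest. 86.62088,86.65088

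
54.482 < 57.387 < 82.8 True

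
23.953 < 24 True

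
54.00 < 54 False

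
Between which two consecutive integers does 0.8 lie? 0 and 1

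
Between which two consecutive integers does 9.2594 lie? 9 and 10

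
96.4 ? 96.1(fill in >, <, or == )>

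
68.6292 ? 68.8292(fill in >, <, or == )<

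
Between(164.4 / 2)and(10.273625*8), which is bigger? (164.4 / 2)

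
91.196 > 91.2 False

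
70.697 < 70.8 True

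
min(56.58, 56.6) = 56.58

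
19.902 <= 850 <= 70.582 False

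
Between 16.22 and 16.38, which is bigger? 16.38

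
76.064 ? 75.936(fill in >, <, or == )>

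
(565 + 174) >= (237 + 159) True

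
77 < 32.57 False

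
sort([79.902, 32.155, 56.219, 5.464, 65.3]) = [5.464, 32.155, 56.219, 65.3, 79.902]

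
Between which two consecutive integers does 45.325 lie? 45 and 46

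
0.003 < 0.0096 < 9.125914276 True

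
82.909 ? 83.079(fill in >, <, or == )<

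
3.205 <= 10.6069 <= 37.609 True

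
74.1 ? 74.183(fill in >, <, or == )<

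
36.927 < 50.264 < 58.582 True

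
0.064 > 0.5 False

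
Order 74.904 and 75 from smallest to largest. 74.904, 75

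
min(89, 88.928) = 88.928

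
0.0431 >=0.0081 True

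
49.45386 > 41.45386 True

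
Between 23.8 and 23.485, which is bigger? 23.8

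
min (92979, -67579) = -67579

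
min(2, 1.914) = 1.914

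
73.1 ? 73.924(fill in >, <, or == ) <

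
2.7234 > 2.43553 True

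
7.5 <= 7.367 False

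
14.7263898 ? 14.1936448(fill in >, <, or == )>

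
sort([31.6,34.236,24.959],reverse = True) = [34.236,31.6,24.959]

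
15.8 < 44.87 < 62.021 True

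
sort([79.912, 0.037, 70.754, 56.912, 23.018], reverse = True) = [79.912, 70.754, 56.912, 23.018, 0.037]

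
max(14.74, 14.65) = 14.74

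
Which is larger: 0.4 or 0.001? 0.4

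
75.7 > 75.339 True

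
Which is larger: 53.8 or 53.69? 53.8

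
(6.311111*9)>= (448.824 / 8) True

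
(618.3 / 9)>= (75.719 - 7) False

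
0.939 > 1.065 False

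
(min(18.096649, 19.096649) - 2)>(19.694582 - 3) False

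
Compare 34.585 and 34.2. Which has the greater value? 34.585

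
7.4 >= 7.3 True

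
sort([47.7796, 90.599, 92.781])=[47.7796, 90.599, 92.781]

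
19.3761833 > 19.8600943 False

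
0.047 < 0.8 True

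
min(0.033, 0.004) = 0.004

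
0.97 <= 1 True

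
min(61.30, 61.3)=61.30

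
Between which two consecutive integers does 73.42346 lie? 73 and 74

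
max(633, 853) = 853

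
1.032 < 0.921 False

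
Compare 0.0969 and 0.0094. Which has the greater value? 0.0969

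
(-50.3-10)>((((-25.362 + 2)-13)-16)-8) True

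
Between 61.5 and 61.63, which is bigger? 61.63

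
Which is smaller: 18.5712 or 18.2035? 18.2035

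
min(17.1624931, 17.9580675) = 17.1624931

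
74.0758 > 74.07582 False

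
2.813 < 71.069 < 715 True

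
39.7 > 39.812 False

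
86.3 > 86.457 False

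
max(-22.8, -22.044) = -22.044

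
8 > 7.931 True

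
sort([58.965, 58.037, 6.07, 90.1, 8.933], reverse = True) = [90.1, 58.965, 58.037, 8.933, 6.07]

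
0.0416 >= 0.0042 True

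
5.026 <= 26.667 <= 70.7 True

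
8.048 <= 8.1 True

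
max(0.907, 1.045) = 1.045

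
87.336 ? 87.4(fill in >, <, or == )<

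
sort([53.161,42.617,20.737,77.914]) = [20.737,42.617,53.161,77.914]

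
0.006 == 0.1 False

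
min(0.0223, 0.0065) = 0.0065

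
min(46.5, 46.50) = 46.5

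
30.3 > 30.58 False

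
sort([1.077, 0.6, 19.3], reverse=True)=[19.3, 1.077, 0.6]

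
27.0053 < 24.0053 False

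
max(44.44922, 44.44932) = 44.44932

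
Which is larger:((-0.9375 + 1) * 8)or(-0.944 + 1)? ((-0.9375 + 1) * 8)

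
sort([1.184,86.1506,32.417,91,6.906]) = [1.184,6.906,32.417,86.1506,91]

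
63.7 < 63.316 False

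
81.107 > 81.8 False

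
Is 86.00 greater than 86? No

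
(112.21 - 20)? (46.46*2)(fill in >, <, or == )<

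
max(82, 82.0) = 82.0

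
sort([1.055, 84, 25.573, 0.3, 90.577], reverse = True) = [90.577, 84, 25.573, 1.055, 0.3]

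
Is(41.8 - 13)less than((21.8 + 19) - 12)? No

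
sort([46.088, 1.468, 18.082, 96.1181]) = [1.468, 18.082, 46.088, 96.1181]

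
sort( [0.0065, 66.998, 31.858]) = [0.0065, 31.858, 66.998]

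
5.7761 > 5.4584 True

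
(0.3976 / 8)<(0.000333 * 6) False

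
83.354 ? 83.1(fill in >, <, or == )>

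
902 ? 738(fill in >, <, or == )>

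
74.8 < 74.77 False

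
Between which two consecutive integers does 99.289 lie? 99 and 100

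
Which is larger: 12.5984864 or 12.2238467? 12.5984864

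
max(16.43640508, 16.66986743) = 16.66986743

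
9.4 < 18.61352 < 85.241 True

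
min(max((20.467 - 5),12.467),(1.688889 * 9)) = 15.200001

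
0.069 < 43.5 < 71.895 True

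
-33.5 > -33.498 False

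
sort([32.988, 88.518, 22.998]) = [22.998, 32.988, 88.518]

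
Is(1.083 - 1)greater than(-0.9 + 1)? No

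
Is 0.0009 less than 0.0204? Yes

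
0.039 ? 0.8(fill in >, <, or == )<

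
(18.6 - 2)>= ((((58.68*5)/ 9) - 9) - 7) True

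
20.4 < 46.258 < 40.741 False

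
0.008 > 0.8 False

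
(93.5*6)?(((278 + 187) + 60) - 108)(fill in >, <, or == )>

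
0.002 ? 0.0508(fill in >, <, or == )<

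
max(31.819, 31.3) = 31.819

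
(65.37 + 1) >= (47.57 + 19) False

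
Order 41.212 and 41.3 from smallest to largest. 41.212, 41.3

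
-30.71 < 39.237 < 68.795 True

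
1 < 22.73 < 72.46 True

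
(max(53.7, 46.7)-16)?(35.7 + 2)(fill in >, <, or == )==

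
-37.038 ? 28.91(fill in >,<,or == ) <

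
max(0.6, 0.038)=0.6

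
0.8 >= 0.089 True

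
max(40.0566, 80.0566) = 80.0566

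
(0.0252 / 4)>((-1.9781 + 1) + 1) False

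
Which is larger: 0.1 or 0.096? 0.1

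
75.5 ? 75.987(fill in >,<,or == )<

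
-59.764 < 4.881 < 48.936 True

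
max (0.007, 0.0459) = 0.0459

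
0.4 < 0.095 False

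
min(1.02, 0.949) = 0.949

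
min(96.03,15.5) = 15.5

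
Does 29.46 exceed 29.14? Yes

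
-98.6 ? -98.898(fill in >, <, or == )>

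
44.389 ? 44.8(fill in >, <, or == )<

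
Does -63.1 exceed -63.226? Yes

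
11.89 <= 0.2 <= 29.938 False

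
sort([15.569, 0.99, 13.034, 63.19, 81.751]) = [0.99, 13.034, 15.569, 63.19, 81.751]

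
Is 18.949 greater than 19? No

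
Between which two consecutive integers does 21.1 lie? 21 and 22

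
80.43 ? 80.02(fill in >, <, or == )>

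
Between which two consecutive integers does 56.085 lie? 56 and 57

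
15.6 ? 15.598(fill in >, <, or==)>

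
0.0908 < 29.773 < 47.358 True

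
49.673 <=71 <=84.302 True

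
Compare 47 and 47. They are equal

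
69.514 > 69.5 True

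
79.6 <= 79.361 False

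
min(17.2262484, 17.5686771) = 17.2262484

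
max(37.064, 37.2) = 37.2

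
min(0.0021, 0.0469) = 0.0021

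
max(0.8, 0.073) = 0.8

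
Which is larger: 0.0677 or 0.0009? 0.0677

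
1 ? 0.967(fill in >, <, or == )>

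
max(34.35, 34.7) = 34.7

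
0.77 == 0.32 False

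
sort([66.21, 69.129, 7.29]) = [7.29, 66.21, 69.129]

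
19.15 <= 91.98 True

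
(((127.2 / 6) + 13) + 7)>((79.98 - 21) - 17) False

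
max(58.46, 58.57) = 58.57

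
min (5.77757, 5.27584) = 5.27584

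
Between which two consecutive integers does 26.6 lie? 26 and 27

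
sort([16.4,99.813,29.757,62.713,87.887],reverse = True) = [99.813,87.887,62.713,29.757,16.4]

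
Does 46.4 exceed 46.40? No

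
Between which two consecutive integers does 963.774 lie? 963 and 964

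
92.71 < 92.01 False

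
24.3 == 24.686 False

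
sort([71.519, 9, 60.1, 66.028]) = [9, 60.1, 66.028, 71.519]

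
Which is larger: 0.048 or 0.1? 0.1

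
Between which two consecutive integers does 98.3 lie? 98 and 99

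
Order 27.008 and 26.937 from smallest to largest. 26.937, 27.008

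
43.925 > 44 False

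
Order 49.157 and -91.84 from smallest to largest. -91.84, 49.157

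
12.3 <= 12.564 True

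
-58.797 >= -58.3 False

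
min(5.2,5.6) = 5.2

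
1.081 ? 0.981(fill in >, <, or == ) >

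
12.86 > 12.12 True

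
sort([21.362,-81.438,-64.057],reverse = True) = [21.362,-64.057,-81.438]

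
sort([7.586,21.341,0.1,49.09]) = [0.1,7.586,21.341,49.09]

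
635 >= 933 False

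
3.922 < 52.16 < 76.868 True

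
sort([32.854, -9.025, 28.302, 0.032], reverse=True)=[32.854, 28.302, 0.032, -9.025]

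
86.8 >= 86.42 True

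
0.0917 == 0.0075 False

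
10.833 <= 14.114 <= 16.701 True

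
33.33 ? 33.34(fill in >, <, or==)<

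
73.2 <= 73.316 True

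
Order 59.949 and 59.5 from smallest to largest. 59.5, 59.949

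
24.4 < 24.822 True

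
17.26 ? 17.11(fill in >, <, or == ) >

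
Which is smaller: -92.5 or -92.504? -92.504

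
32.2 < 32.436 True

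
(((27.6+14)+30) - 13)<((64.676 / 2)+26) False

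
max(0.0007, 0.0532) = 0.0532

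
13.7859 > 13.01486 True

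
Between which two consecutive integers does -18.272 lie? -19 and -18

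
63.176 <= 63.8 True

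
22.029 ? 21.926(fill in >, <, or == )>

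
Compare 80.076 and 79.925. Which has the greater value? 80.076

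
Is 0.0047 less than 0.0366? Yes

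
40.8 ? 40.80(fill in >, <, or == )==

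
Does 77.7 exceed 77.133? Yes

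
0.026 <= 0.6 True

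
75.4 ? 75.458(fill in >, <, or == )<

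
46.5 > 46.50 False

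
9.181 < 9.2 True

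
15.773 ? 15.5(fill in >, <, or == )>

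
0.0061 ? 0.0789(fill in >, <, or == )<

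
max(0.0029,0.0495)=0.0495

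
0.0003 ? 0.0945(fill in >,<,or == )<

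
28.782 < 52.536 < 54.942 True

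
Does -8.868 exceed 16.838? No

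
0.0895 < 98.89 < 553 True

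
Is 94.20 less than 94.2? No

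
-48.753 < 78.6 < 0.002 False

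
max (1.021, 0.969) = 1.021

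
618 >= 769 False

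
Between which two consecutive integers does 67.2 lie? 67 and 68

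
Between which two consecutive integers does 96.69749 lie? 96 and 97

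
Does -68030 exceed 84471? No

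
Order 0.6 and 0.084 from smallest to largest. 0.084,0.6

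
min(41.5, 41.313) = 41.313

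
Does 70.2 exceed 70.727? No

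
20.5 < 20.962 True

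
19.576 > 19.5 True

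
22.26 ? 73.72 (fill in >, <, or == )<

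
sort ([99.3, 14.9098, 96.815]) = [14.9098, 96.815, 99.3]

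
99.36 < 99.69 True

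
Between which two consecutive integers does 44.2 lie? 44 and 45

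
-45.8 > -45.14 False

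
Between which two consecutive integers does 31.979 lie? 31 and 32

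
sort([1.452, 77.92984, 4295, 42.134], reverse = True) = [4295, 77.92984, 42.134, 1.452]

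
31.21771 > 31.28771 False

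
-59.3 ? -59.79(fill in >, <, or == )>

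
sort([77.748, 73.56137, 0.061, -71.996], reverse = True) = [77.748, 73.56137, 0.061, -71.996]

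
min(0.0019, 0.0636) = 0.0019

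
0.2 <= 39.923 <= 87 True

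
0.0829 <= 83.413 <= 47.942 False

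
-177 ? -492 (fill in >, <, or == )>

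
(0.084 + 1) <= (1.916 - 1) False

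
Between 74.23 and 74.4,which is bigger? 74.4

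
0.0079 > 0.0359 False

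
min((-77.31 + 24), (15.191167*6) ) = -53.31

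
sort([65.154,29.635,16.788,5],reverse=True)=[65.154,29.635,16.788,5]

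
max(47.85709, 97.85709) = 97.85709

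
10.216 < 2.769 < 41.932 False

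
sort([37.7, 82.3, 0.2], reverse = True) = [82.3, 37.7, 0.2]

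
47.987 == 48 False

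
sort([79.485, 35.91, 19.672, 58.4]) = [19.672, 35.91, 58.4, 79.485]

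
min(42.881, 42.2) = 42.2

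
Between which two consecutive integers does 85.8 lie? 85 and 86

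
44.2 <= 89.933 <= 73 False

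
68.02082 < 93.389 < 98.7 True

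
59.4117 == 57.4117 False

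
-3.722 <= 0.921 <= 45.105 True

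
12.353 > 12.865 False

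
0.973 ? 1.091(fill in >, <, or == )<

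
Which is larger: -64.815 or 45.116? 45.116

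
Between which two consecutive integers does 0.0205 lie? 0 and 1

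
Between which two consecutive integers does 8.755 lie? 8 and 9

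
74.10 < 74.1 False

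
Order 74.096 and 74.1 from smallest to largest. 74.096, 74.1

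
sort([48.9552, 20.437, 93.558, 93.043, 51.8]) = [20.437, 48.9552, 51.8, 93.043, 93.558]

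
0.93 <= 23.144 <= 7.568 False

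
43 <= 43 True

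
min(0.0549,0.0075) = 0.0075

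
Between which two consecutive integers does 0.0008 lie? 0 and 1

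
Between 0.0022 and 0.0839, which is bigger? 0.0839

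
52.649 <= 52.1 False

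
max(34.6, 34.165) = 34.6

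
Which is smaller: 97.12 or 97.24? 97.12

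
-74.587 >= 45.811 False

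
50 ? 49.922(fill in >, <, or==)>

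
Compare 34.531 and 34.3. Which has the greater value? 34.531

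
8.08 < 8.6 True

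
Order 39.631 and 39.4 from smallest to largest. 39.4, 39.631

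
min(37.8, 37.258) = 37.258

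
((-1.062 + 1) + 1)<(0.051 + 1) True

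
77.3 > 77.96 False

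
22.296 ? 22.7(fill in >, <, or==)<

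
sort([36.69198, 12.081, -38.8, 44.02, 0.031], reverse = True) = [44.02, 36.69198, 12.081, 0.031, -38.8]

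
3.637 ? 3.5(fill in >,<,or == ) >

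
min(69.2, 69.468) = 69.2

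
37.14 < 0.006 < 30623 False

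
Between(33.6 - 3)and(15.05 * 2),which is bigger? (33.6 - 3)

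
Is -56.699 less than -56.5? Yes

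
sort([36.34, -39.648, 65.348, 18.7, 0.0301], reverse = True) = [65.348, 36.34, 18.7, 0.0301, -39.648]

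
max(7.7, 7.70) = 7.70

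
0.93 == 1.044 False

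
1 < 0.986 False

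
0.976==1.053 False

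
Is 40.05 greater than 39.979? Yes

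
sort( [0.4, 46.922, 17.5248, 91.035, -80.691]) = [-80.691, 0.4, 17.5248, 46.922, 91.035]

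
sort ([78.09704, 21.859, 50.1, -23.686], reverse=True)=[78.09704, 50.1, 21.859, -23.686]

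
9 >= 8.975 True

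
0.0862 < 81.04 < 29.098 False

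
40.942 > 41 False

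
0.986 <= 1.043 True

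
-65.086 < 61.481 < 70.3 True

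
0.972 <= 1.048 True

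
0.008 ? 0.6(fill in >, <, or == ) <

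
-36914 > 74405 False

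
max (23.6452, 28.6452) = 28.6452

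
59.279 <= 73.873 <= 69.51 False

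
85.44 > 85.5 False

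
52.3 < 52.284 False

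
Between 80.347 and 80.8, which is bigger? 80.8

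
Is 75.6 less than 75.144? No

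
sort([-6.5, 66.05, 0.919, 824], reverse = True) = [824, 66.05, 0.919, -6.5]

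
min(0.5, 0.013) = 0.013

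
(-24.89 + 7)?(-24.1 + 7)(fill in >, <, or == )<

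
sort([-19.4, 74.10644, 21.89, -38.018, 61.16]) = [-38.018, -19.4, 21.89, 61.16, 74.10644]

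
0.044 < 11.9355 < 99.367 True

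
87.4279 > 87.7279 False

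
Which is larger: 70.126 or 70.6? 70.6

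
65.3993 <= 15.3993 False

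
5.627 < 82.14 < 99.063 True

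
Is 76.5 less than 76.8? Yes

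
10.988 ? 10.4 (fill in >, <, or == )>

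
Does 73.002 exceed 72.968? Yes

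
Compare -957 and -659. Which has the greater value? -659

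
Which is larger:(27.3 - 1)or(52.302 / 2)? (27.3 - 1)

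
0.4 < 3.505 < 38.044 True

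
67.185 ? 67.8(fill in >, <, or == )<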